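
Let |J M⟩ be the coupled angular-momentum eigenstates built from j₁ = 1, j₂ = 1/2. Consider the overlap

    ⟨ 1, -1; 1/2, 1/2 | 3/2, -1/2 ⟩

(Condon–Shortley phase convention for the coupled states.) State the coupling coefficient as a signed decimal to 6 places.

√[4·0!2!1!/4! · 0!2!1!0!1!2!] = √(4/3)
  +(−1)^0/∏(0,0,2,1,0,0)! = 1/2  (running 1/2)
⟨..|..⟩ = √(4/3)·(1/2) = +0.577350

+0.577350  (= +√(1/3))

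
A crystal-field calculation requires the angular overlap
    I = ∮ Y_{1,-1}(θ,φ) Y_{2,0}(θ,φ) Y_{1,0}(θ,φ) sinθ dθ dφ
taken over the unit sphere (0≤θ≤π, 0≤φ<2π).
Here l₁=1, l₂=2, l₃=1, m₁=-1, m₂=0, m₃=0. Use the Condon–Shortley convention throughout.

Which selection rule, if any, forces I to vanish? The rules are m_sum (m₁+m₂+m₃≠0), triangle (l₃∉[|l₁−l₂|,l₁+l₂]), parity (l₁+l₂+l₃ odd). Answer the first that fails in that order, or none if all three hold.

azimuthal sum: -1 + 0 + 0 = -1  ✗
1 ≤ 1 ≤ 3 (triangle on l)
L = 1 + 2 + 1 = 4 (even)

m_sum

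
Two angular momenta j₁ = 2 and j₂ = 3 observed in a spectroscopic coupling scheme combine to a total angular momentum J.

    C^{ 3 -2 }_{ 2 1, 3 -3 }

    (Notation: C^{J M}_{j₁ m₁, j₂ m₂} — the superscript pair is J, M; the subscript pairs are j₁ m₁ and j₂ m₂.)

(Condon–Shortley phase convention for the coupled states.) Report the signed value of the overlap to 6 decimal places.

+√(5/12) = +0.645497

j₁+j₂−J=2  J+j₁−j₂=2  J−j₁+j₂=4  j₁+j₂+J+1=9
(j₁±m₁, j₂±m₂, J±M) = (3,1,0,6,1,5)
P² = 960
sum k=0..0:
  [0] +1/48 = 1/48
S = 1/48
C² = P²·S² = 5/12 ; C = +0.645497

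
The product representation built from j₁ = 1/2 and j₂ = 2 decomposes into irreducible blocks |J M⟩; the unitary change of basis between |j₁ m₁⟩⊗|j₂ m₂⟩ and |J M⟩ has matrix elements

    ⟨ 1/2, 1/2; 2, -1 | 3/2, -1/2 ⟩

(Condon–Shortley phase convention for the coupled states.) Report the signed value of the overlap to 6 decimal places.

√[4·1!0!3!/5! · 1!0!1!3!1!2!] = √(12/5)
  +(−1)^0/∏(0,1,0,1,0,2)! = 1/2  (running 1/2)
⟨..|..⟩ = √(12/5)·(1/2) = +0.774597

+√(3/5) = +0.774597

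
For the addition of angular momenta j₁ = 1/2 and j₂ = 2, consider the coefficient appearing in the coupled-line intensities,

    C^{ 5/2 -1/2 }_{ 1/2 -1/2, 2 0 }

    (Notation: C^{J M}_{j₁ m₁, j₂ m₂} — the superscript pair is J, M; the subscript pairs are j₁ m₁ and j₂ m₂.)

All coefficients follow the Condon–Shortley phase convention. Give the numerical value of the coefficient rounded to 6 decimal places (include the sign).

+√(3/5) ≈ +0.774597

j₁+j₂−J=0  J+j₁−j₂=1  J−j₁+j₂=4  j₁+j₂+J+1=6
(j₁±m₁, j₂±m₂, J±M) = (0,1,2,2,2,3)
P² = 48/5
sum k=0..0:
  [0] +1/4 = 1/4
S = 1/4
C² = P²·S² = 3/5 ; C = +0.774597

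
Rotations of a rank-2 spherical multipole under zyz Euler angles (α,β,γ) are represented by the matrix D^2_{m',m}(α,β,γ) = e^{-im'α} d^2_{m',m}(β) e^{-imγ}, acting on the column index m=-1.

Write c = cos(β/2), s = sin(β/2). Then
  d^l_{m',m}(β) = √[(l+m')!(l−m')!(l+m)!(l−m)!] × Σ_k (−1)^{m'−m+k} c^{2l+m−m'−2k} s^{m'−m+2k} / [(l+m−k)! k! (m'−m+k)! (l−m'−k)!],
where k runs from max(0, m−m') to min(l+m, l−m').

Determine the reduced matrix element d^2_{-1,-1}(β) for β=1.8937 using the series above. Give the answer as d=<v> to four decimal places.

d^2_{-1,-1}(β=1.8937) via the finite sum:
c=cos(1.893700/2)=0.584242, s=sin(1.893700/2)=0.811579; N=√[1·6·1·6]=6.000000
k: max(0,(-1)−(-1))=0 … min(2+(-1),2−(-1))=1
  k=0: (−1)^0·6.0000/(6)·0.5842^4·0.8116^0 = +0.116512
  k=1: (−1)^1·6.0000/(2)·0.5842^2·0.8116^2 = -0.674480
d^2_{-1,-1}(1.8937) = +0.116512 -0.674480 = -0.557968

d=-0.5580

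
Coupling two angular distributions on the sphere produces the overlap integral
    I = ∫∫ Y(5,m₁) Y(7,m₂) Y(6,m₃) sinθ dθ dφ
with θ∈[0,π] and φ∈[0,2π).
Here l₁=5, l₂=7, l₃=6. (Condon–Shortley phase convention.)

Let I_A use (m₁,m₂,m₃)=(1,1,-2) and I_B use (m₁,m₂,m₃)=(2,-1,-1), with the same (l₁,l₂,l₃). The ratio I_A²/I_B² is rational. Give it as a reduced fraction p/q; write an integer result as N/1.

134689/168070

Shared (l₁,l₂,l₃)=(5,7,6): N and (l;000)² cancel in I_A²/I_B².
A: Δ = 6!·4!·8!/19! = 1/174594420; Racah Σ t=0..4: t=0:+1/696729600 t=1:−1/3628800 t=2:+1/276480 t=3:−1/155520 t=4:+1/663552 = -367/232243200; ⇒ 3j(5 7 6; 1 1 -2)² = 134689/19399380, sgn -1
B: Δ = 6!·4!·8!/19! = 1/174594420; Racah Σ t=0..3: t=0:+1/6220800 t=1:−1/345600 t=2:+1/165888 t=3:−1/622080 = 7/4147200; ⇒ 3j(5 7 6; 2 -1 -1)² = 2401/277134, sgn -1
I_A²/I_B² = (134689/19399380)/(2401/277134) = 134689/168070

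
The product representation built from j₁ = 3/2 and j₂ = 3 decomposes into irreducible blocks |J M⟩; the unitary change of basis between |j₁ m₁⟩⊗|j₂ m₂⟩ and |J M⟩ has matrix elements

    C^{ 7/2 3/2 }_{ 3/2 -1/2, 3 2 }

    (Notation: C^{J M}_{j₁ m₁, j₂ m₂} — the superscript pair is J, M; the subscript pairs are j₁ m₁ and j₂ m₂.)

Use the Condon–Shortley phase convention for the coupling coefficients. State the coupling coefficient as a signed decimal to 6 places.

triangle: 1!×2!×5!/9! = 240/362880
(j±m)!: 1!×2!×5!×1!×5!×2! = 57600
prefactor² = (2J+1)×Δ×N² = 6400/21
  k=0: +1/(0!×1!×2!×5!×0!×0!) = 1/240
  k=1: −1/(1!×0!×1!×4!×1!×1!) = -1/24
Σ = -3/80  ⇒  CG² = 6400/21×(-3/80)² = 3/7
CG = −√(3/7) = -0.654654

-0.654654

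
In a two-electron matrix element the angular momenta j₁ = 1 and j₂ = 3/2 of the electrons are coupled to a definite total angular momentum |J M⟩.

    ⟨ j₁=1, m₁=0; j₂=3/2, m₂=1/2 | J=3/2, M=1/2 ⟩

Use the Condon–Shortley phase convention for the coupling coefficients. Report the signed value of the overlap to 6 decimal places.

√[4·1!1!2!/5! · 1!1!2!1!2!1!] = √(4/15)
  +(−1)^0/∏(0,1,1,2,0,0)! = 1/2  (running 1/2)
  +(−1)^1/∏(1,0,0,1,1,1)! = -1  (running -1/2)
⟨..|..⟩ = √(4/15)·(-1/2) = -0.258199

-0.258199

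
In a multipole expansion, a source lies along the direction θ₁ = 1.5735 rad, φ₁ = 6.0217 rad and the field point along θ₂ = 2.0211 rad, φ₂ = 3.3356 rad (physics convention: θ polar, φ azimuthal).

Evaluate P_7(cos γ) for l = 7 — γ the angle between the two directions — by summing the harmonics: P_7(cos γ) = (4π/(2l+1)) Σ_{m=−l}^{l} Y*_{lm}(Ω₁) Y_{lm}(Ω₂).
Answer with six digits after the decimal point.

Summing Y*_{l m}(θ₁,φ₁)·Y_{l m}(θ₂,φ₂) over m ∈ [−7, 7]; prefactor 4π/(2·7+1) = 0.837758:
  term(m=-7) = 0.11975 - 0.00562j   from Y*(Ω₁)=-0.12835 - 0.48327j, Y(Ω₂)=-0.05062 + 0.23435j
  term(m=-6) = -0.00201 - 0.00087j   from Y*(Ω₁)=-0.00001 + 0.00506j, Y(Ω₂)=-0.17157 + 0.39829j
  term(m=-5) = -0.07563 - 0.08858j   from Y*(Ω₁)=-0.09551 + 0.35424j, Y(Ω₂)=-0.17945 + 0.26187j
  term(m=-4) = -0.00017 - 0.00065j   from Y*(Ω₁)=0.00298 - 0.00515j, Y(Ω₂)=0.08048 - 0.07899j
  term(m=-3) = 0.02376 - 0.11467j   from Y*(Ω₁)=0.23487 - 0.23443j, Y(Ω₂)=0.29480 - 0.19400j
  term(m=-2) = -0.00015 + 0.00020j   from Y*(Ω₁)=-0.00550 + 0.00317j, Y(Ω₂)=0.03608 - 0.01475j
  term(m=-1) = 0.09443 - 0.04626j   from Y*(Ω₁)=-0.30845 + 0.08255j, Y(Ω₂)=-0.32315 + 0.06349j
  term(m=+0) = -0.00052 + 0.00000j   from Y*(Ω₁)=0.00646 + 0.00000j, Y(Ω₂)=-0.08082 + 0.00000j
  term(m=+1) = 0.09443 + 0.04626j   from Y*(Ω₁)=0.30845 + 0.08255j, Y(Ω₂)=0.32315 + 0.06349j
  term(m=+2) = -0.00015 - 0.00020j   from Y*(Ω₁)=-0.00550 - 0.00317j, Y(Ω₂)=0.03608 + 0.01475j
  term(m=+3) = 0.02376 + 0.11467j   from Y*(Ω₁)=-0.23487 - 0.23443j, Y(Ω₂)=-0.29480 - 0.19400j
  term(m=+4) = -0.00017 + 0.00065j   from Y*(Ω₁)=0.00298 + 0.00515j, Y(Ω₂)=0.08048 + 0.07899j
  term(m=+5) = -0.07563 + 0.08858j   from Y*(Ω₁)=0.09551 + 0.35424j, Y(Ω₂)=0.17945 + 0.26187j
  term(m=+6) = -0.00201 + 0.00087j   from Y*(Ω₁)=-0.00001 - 0.00506j, Y(Ω₂)=-0.17157 - 0.39829j
  term(m=+7) = 0.11975 + 0.00562j   from Y*(Ω₁)=0.12835 - 0.48327j, Y(Ω₂)=0.05062 + 0.23435j
Accumulated sum 0.31946 - 0.00000j; after 4π/(2l+1) scaling, 0.26763 - 0.00000j ⇒ P_7 = 0.267629

0.267629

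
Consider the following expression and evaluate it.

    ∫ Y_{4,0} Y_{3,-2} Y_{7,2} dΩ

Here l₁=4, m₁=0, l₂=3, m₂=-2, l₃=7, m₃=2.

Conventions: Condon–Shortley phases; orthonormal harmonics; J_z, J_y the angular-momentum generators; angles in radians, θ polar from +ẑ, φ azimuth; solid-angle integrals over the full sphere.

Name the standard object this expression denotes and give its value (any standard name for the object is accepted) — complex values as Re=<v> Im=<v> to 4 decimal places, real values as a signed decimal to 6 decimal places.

This is a Gaunt coefficient — the integral of a triple product of spherical harmonics over the sphere.
Rules hold: Σm=0, L=14 even, 1≤7≤7.
N = 9·7·15 = 945
Δ = 0!·8!·6!/15! = 1/45045
Racah Σ t=0..0: t=0:+1/20736 = 1/20736
⇒ 3j(4 3 7; 0 0 0)² = 35/1287, sgn -1
Racah Σ t=0..0: t=0:+1/69120 = 1/69120
⇒ 3j(4 3 7; 0 -2 2)² = 2/143, sgn -1
4πI² = N·(3j₀)²·(3jₘ)² = 7350/20449
I = +1·√(0.359431/4π) = 0.16912301

Gaunt coefficient, +0.169123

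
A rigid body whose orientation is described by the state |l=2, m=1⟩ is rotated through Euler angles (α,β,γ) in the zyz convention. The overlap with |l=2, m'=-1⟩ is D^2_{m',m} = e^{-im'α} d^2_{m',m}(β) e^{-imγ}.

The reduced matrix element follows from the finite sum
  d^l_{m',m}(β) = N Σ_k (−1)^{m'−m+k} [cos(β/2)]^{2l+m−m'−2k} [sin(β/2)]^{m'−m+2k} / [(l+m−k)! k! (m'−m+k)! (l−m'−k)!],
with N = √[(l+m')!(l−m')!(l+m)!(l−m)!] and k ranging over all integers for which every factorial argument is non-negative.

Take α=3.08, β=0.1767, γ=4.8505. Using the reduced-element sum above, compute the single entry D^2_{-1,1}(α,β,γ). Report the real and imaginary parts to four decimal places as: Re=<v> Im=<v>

Re=-0.0046 Im=-0.0227

First d^2_{-1,1}(β=0.1767), then the phase factors e^{-i(-1)α} and e^{-i(1)γ}:
c=cos(0.176700/2)=0.996100, s=sin(0.176700/2)=0.088235; N=√[1·6·6·1]=6.000000
k∈{2,3} keeps every argument non-negative
  k=2: (−1)^0·6.0000/(2)·0.9961^2·0.0882^2 = +0.023174
  k=3: (−1)^1·6.0000/(6)·0.9961^0·0.0882^4 = -0.000061
d^2_{-1,1}(0.1767) = +0.023174 -0.000061 = +0.023114
D = (-0.998104+0.061554i)·(+0.023114)·(+0.137672+0.990478i) = -0.004585-0.022654i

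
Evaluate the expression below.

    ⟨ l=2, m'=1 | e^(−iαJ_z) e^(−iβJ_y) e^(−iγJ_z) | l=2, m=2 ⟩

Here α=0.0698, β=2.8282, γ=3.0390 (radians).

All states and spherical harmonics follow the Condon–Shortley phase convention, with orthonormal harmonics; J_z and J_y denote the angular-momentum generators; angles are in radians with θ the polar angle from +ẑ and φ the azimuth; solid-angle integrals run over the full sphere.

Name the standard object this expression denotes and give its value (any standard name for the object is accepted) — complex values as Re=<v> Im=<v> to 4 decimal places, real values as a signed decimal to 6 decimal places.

This is a Wigner D-matrix element — the rotation-matrix element ⟨l m'| R(α,β,γ) |l m⟩ in the angular-momentum basis.
Split into d^2_{1,2}(β=2.8282) × two z-phases.
With c≡cos(β/2)=0.156056 and s≡sin(β/2)=0.987748, N=[6·1·24·1]^{1/2}=12.000000
k: max(0,(2)−(1))=1 … min(2+(2),2−(1))=1
  k=1: (−1)^0·12.0000/(6)·0.1561^3·0.9877^1 = +0.007508
d^2_{1,2}(2.8282) = +0.007508
Attach z-rotation phases: D = e^{-i(1)(0.0698)}·(+0.007508)·e^{-i(2)(3.0390)} = +0.007439+0.001013i

Wigner D-matrix element, Re=0.0074 Im=0.0010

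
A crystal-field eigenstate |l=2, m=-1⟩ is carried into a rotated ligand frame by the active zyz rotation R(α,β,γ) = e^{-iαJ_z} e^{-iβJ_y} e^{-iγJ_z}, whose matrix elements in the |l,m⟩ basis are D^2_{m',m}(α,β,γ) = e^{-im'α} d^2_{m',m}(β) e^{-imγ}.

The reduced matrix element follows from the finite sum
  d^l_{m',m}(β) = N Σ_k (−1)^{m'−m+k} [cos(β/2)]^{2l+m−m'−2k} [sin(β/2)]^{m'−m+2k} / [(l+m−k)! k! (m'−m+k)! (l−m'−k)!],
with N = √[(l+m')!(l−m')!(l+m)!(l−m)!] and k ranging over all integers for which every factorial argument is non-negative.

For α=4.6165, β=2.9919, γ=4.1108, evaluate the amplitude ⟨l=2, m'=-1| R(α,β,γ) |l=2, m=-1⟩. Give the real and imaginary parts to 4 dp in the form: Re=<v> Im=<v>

D^2_{-1,-1}(4.6165,2.9919,4.1108) = e^{-i·-1·4.6165}·d^2_{-1,-1}(2.9919)·e^{-i·-1·4.1108}. Compute d first:
Half-angle: c=0.074776, s=0.997200. N=√(1·6·1·6)=6.000000
The bounds max(0,m−m')=0 and min(l+m,l−m')=1 give 2 terms
  k=0: (−1)^0·6.0000/(6)·0.0748^4·0.9972^0 = +0.000031
  k=1: (−1)^1·6.0000/(2)·0.0748^2·0.9972^2 = -0.016681
d^2_{-1,-1}(2.9919) = +0.000031 -0.016681 = -0.016649
Phases: e^{-i·(-1)·4.6165}=-0.095742-0.995406i, e^{-i·(-1)·4.1108}=-0.565953-0.824437i ⇒ D=+0.012761-0.010694i

Re=0.0128 Im=-0.0107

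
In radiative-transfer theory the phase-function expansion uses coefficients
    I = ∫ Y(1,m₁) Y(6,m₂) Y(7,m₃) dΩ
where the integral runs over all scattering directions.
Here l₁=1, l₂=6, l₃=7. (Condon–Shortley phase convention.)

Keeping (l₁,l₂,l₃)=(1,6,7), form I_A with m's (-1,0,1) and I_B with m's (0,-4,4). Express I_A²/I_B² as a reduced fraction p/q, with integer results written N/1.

28/33

Shared (l₁,l₂,l₃)=(1,6,7): N and (l;000)² cancel in I_A²/I_B².
A: Δ = 0!·2!·12!/15! = 1/1365; Racah Σ t=0..0: t=0:+1/1036800 = 1/1036800; ⇒ 3j(1 6 7; -1 0 1)² = 4/195, sgn +1
B: Δ = 0!·2!·12!/15! = 1/1365; Racah Σ t=0..0: t=0:+1/7257600 = 1/7257600; ⇒ 3j(1 6 7; 0 -4 4)² = 11/455, sgn -1
I_A²/I_B² = (4/195)/(11/455) = 28/33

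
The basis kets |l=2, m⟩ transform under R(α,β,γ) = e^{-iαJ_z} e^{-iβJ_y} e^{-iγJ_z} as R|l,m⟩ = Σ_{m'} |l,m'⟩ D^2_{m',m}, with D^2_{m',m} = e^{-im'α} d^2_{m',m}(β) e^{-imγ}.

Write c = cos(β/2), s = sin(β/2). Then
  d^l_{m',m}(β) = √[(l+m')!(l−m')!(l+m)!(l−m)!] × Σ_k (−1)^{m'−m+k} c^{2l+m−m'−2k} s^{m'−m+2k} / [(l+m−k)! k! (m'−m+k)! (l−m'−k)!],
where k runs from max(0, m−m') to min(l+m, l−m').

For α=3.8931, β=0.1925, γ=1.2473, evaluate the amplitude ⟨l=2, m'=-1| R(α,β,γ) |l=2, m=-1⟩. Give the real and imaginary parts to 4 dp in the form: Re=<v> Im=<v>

Re=0.3960 Im=-0.8681

Split into d^2_{-1,-1}(β=0.1925) × two z-phases.
c=cos(0.192500/2)=0.995372, s=sin(0.192500/2)=0.096101; N=√[1·6·1·6]=6.000000
k: max(0,(-1)−(-1))=0 … min(2+(-1),2−(-1))=1
  k=0: (−1)^0·6.0000/(6)·0.9954^4·0.0961^0 = +0.981614
  k=1: (−1)^1·6.0000/(2)·0.9954^2·0.0961^2 = -0.027451
d^2_{-1,-1}(0.1925) = +0.981614 -0.027451 = +0.954164
D = (-0.730661-0.682741i)·(+0.954164)·(+0.317883+0.948130i) = +0.396037-0.868092i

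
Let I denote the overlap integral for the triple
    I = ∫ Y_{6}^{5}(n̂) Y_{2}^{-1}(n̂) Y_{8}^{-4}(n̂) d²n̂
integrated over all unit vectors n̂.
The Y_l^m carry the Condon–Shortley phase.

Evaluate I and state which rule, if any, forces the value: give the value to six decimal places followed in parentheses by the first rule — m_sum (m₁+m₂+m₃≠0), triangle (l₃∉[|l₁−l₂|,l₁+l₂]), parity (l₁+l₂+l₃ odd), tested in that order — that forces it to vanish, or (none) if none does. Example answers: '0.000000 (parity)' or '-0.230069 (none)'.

0.058794 (none)

Checks pass: Σm=0; 16 even; l₃=8∈[4,8].
(2·6+1)(2·2+1)(2·8+1) = 1105
Δ: 0! 12! 4! / 17! → 1/30940
sum: t=0:+1/2073600 = 1/2073600
3j²(6 2 8; 0 0 0) = Δ·Π!·Σ² = 28/1105  (sign +1)
sum: t=0:+1/239500800 = 1/239500800
3j²(6 2 8; 5 -1 -4) = Δ·Π!·Σ² = 12/7735  (sign +1)
combine: 4πI² = 1105·28/1105·12/7735 = 48/1105
take √, sign +1: I = 0.05879421
No selection rule forces the value: the integral is nonzero (none).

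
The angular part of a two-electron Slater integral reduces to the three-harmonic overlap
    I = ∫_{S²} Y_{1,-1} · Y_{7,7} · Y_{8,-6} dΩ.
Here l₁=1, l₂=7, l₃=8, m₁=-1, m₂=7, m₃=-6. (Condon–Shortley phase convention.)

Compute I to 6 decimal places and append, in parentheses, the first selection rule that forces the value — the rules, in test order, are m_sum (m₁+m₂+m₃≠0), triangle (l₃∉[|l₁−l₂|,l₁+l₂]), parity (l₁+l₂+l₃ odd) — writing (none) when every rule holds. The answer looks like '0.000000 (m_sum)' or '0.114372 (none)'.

0.030597 (none)

m-sum 0 ✓  L=16 even ✓  6≤8≤8 ✓
Π(2lᵢ+1) = 3×15×17 = 765
triangle coeff Δ(1,7,8) = 1/2040
Σ_t [0,0]: t=0:+1/25401600 = 1/25401600
(3j)²=8/255 [(1 7 8; 0 0 0)], sign=+1
Σ_t [0,0]: t=0:+1/174356582400 = 1/174356582400
(3j)²=1/2040 [(1 7 8; -1 7 -6)], sign=+1
⇒ 4πI² = 1/85
I = (+1)√(1/85/(4π)) = 0.03059748
No selection rule forces the value: the integral is nonzero (none).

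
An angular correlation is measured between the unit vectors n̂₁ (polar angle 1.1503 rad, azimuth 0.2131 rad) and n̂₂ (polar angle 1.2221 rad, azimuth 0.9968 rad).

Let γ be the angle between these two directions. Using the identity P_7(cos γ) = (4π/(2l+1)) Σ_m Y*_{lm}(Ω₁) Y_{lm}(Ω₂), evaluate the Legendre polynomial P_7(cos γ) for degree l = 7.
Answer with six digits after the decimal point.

-0.022653

Expand P_7 via completeness: Σ_{m} conj(Y_{7,m}) at Ω₁ times Y_{7,m} at Ω₂ —
  m=-7: Y*=+0.020875+0.263367i  Y=+0.248838-0.207229i  product +0.059772+0.061210i
  m=-6: Y*=+0.127331+0.423298i  Y=+0.420512+0.131180i  product -0.001984+0.194705i
  m=-5: Y*=+0.131335+0.237410i  Y=+0.037360+0.134152i  product -0.026942+0.026489i
  m=-4: Y*=-0.114162-0.130585i  Y=+0.192332-0.217008i  product -0.050295-0.000342i
  m=-3: Y*=-0.272018-0.202233i  Y=+0.250217+0.038122i  product -0.060354-0.060972i
  m=-2: Y*=+0.031049+0.014097i  Y=-0.079577-0.176862i  product +0.000022-0.006613i
  m=-1: Y*=+0.326896+0.070736i  Y=+0.153085-0.236746i  product +0.066789-0.066563i
  m=+0: Y*=+0.006487-0.000000i  Y=-0.163052+0.000000i  product -0.001058+0.000000i
  m=+1: Y*=-0.326896+0.070736i  Y=-0.153085-0.236746i  product +0.066789+0.066563i
  m=+2: Y*=+0.031049-0.014097i  Y=-0.079577+0.176862i  product +0.000022+0.006613i
  m=+3: Y*=+0.272018-0.202233i  Y=-0.250217+0.038122i  product -0.060354+0.060972i
  m=+4: Y*=-0.114162+0.130585i  Y=+0.192332+0.217008i  product -0.050295+0.000342i
  m=+5: Y*=-0.131335+0.237410i  Y=-0.037360+0.134152i  product -0.026942-0.026489i
  m=+6: Y*=+0.127331-0.423298i  Y=+0.420512-0.131180i  product -0.001984-0.194705i
  m=+7: Y*=-0.020875+0.263367i  Y=-0.248838-0.207229i  product +0.059772-0.061210i
Accumulated sum -0.027041+0.000000i; after 4π/(2l+1) scaling, -0.022653+0.000000i ⇒ P_7 = -0.022653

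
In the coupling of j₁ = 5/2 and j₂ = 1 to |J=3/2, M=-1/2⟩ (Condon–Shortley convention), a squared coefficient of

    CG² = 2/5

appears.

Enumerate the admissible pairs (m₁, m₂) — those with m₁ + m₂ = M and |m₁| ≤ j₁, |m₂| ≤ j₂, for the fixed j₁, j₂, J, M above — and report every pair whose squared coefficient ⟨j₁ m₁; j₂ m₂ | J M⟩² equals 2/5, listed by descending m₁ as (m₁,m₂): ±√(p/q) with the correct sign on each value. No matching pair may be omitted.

Admissible pairs with m₁+m₂ = M = -1/2: (-3/2,1), (-1/2,0), (1/2,-1)
  (m₁,m₂)=(1/2,-1): CG² = 1/5, CG = +√(1/5)
  (m₁,m₂)=(-1/2,0): CG² = 2/5, CG = −√(2/5)   ← matches the target
  (m₁,m₂)=(-3/2,1): CG² = 2/5, CG = +√(2/5)   ← matches the target
Pairs with CG² = 2/5: (-1/2,0): −√(2/5); (-3/2,1): +√(2/5)

(-1/2,0): −√(2/5); (-3/2,1): +√(2/5)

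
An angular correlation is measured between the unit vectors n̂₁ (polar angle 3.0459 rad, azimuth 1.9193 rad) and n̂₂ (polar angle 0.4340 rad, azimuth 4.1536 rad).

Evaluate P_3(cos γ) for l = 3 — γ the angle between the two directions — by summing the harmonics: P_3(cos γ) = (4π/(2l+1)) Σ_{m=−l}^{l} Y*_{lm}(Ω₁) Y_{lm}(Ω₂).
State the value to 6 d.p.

Expand P_3 via completeness: Σ_{m} conj(Y_{3,m}) at Ω₁ times Y_{3,m} at Ω₂ —
  [-3]  conj(Y_{3,-3})(Ω₁) = (0.000315, -0.000182) ; Y_{3,-3}(Ω₂) = (0.030850, 0.003269) ; Δ = (0.000010, -0.000005)
  [-2]  conj(Y_{3,-2})(Ω₁) = (0.007121, 0.005962) ; Y_{3,-2}(Ω₂) = (-0.071790, -0.147404) ; Δ = (0.000368, -0.001478)
  [-1]  conj(Y_{3,-1})(Ω₁) = (-0.041698, 0.114765) ; Y_{3,-1}(Ω₂) = (-0.224493, 0.359037) ; Δ = (-0.031844, -0.040735)
  [+0]  conj(Y_{3,0})(Ω₁) = (-0.725982, -0.000000) ; Y_{3,0}(Ω₂) = (0.377816, 0.000000) ; Δ = (-0.274287, -0.000000)
  [+1]  conj(Y_{3,1})(Ω₁) = (0.041698, 0.114765) ; Y_{3,1}(Ω₂) = (0.224493, 0.359037) ; Δ = (-0.031844, 0.040735)
  [+2]  conj(Y_{3,2})(Ω₁) = (0.007121, -0.005962) ; Y_{3,2}(Ω₂) = (-0.071790, 0.147404) ; Δ = (0.000368, 0.001478)
  [+3]  conj(Y_{3,3})(Ω₁) = (-0.000315, -0.000182) ; Y_{3,3}(Ω₂) = (-0.030850, 0.003269) ; Δ = (0.000010, 0.000005)
Σ over m = (-0.337220, 0.000000); ×(4π/7) → (-0.605376, 0.000000). Real part: -0.605376

-0.605376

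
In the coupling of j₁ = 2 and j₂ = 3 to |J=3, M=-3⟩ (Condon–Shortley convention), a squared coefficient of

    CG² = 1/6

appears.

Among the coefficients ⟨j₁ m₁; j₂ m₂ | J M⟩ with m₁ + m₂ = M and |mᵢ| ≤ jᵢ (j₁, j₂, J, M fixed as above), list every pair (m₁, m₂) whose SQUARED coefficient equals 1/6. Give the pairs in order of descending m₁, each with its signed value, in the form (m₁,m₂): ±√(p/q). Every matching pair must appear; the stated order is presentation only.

(-2,-1): +√(1/6)

Admissible pairs with m₁+m₂ = M = -3: (-2,-1), (-1,-2), (0,-3)
  (m₁,m₂)=(0,-3): CG² = 5/12, CG = +√(5/12)
  (m₁,m₂)=(-1,-2): CG² = 5/12, CG = −√(5/12)
  (m₁,m₂)=(-2,-1): CG² = 1/6, CG = +√(1/6)   ← matches the target
Pairs with CG² = 1/6: (-2,-1): +√(1/6)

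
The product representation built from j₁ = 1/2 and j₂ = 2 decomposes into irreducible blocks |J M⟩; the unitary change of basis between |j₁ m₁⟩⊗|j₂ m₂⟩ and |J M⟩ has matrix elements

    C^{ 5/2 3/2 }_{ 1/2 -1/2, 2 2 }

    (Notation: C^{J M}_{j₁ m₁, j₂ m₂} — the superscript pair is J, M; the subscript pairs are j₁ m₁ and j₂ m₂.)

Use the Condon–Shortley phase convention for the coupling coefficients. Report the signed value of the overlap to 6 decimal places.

j₁+j₂−J=0  J+j₁−j₂=1  J−j₁+j₂=4  j₁+j₂+J+1=6
(j₁±m₁, j₂±m₂, J±M) = (0,1,4,0,4,1)
P² = 576/5
sum k=0..0:
  [0] +1/24 = 1/24
S = 1/24
C² = P²·S² = 1/5 ; C = +0.447214

+√(1/5) ≈ +0.447214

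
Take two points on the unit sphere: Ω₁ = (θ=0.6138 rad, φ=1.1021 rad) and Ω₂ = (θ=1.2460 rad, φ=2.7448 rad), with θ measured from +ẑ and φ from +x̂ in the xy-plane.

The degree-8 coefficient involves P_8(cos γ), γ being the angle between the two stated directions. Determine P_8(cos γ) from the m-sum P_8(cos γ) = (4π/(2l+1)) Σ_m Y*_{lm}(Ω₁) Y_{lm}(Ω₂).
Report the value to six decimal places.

-0.090333

Expand P_8 via completeness: Σ_{m} conj(Y_{8,m}) at Ω₁ times Y_{8,m} at Ω₂ —
  term(m=-8) = (0.001757, -0.001139)   from Y*(Ω₁)=(-0.005125, 0.003566), Y(Ω₂)=(-0.335244, -0.010983)
  term(m=-7) = (0.007724, 0.014027)   from Y*(Ω₁)=(0.004921, 0.035100), Y(Ω₂)=(0.422169, -0.160858)
  term(m=-6) = (-0.016208, 0.007461)   from Y*(Ω₁)=(0.117351, 0.040119), Y(Ω₂)=(-0.104201, 0.099204)
  term(m=-5) = (0.030417, 0.080929)   from Y*(Ω₁)=(0.211922, -0.206601), Y(Ω₂)=(-0.117289, 0.267538)
  term(m=-4) = (-0.120018, 0.035503)   from Y*(Ω₁)=(-0.140998, -0.449450), Y(Ω₂)=(0.004351, -0.265669)
  term(m=-3) = (0.015946, 0.072774)   from Y*(Ω₁)=(-0.409323, -0.068035), Y(Ω₂)=(-0.066667, -0.166709)
  term(m=-2) = (0.004184, -0.000606)   from Y*(Ω₁)=(0.008398, -0.011436), Y(Ω₂)=(0.208978, 0.212429)
  term(m=-1) = (-0.003745, -0.051997)   from Y*(Ω₁)=(-0.186353, -0.368048), Y(Ω₂)=(0.116550, 0.048836)
  term(m=+0) = (0.037682, 0.000000)   from Y*(Ω₁)=(-0.124013, -0.000000), Y(Ω₂)=(-0.303851, 0.000000)
  term(m=+1) = (-0.003745, 0.051997)   from Y*(Ω₁)=(0.186353, -0.368048), Y(Ω₂)=(-0.116550, 0.048836)
  term(m=+2) = (0.004184, 0.000606)   from Y*(Ω₁)=(0.008398, 0.011436), Y(Ω₂)=(0.208978, -0.212429)
  term(m=+3) = (0.015946, -0.072774)   from Y*(Ω₁)=(0.409323, -0.068035), Y(Ω₂)=(0.066667, -0.166709)
  term(m=+4) = (-0.120018, -0.035503)   from Y*(Ω₁)=(-0.140998, 0.449450), Y(Ω₂)=(0.004351, 0.265669)
  term(m=+5) = (0.030417, -0.080929)   from Y*(Ω₁)=(-0.211922, -0.206601), Y(Ω₂)=(0.117289, 0.267538)
  term(m=+6) = (-0.016208, -0.007461)   from Y*(Ω₁)=(0.117351, -0.040119), Y(Ω₂)=(-0.104201, -0.099204)
  term(m=+7) = (0.007724, -0.014027)   from Y*(Ω₁)=(-0.004921, 0.035100), Y(Ω₂)=(-0.422169, -0.160858)
  term(m=+8) = (0.001757, 0.001139)   from Y*(Ω₁)=(-0.005125, -0.003566), Y(Ω₂)=(-0.335244, 0.010983)
Accumulated sum (-0.122205, 0.000000); after 4π/(2l+1) scaling, (-0.090333, 0.000000) ⇒ P_8 = -0.090333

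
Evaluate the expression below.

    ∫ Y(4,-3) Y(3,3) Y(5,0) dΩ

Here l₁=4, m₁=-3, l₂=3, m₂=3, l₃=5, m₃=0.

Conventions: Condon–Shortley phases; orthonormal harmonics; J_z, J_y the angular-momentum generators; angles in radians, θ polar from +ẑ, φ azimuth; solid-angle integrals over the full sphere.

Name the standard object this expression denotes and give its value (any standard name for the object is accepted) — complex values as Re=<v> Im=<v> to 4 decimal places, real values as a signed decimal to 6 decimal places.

This is a Gaunt coefficient — the integral of a triple product of spherical harmonics over the sphere.
Checks pass: Σm=0; 12 even; l₃=5∈[1,7].
(2·4+1)(2·3+1)(2·5+1) = 693
Δ: 2! 6! 4! / 13! → 1/180180
sum: t=0:+1/576 t=1:−1/144 t=2:+1/576 = -1/288
3j²(4 3 5; 0 0 0) = Δ·Π!·Σ² = 20/1001  (sign +1)
sum: t=2:+1/5760 = 1/5760
3j²(4 3 5; -3 3 0) = Δ·Π!·Σ² = 5/572  (sign -1)
combine: 4πI² = 693·20/1001·5/572 = 225/1859
take √, sign -1: I = -0.09814013

Gaunt coefficient, -0.098140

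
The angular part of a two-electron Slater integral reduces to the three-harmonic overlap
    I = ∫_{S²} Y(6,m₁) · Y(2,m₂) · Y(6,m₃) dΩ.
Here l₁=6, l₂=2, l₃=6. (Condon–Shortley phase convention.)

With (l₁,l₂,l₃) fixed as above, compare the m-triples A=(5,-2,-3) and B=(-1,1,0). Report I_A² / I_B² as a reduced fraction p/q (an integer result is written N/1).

Shared (l₁,l₂,l₃)=(6,2,6): N and (l;000)² cancel in I_A²/I_B².
A: Δ = 2!·10!·2!/15! = 1/90090; Racah Σ t=0..0: t=0:+1/1451520 = 1/1451520; ⇒ 3j(6 2 6; 5 -2 -3)² = 1/91, sgn -1
B: Δ = 2!·10!·2!/15! = 1/90090; Racah Σ t=1..2: t=1:−1/34560 t=2:+1/28800 = 1/172800; ⇒ 3j(6 2 6; -1 1 0)² = 1/1430, sgn +1
I_A²/I_B² = (1/91)/(1/1430) = 110/7

110/7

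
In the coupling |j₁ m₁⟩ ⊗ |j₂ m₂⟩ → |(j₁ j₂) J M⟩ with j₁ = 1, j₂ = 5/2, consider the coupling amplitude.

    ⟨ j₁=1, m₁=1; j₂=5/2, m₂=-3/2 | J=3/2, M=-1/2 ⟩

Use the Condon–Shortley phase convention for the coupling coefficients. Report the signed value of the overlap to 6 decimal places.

√[4·2!0!3!/6! · 2!0!1!4!1!2!] = √(32/5)
  +(−1)^0/∏(0,2,0,1,0,2)! = 1/4  (running 1/4)
⟨..|..⟩ = √(32/5)·(1/4) = +0.632456

+√(2/5) ≈ +0.632456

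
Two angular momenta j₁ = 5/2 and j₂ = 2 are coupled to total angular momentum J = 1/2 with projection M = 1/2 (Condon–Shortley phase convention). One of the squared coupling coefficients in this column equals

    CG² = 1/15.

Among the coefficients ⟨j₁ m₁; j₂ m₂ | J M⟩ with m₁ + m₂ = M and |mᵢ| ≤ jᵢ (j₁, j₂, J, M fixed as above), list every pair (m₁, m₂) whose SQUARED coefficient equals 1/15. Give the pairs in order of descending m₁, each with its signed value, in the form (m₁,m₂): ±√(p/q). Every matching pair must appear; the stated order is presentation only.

(-3/2,2): +√(1/15)

Admissible pairs with m₁+m₂ = M = 1/2: (-3/2,2), (-1/2,1), (1/2,0), (3/2,-1), (5/2,-2)
  (m₁,m₂)=(5/2,-2): CG² = 1/3, CG = +√(1/3)
  (m₁,m₂)=(3/2,-1): CG² = 4/15, CG = −√(4/15)
  (m₁,m₂)=(1/2,0): CG² = 1/5, CG = +√(1/5)
  (m₁,m₂)=(-1/2,1): CG² = 2/15, CG = −√(2/15)
  (m₁,m₂)=(-3/2,2): CG² = 1/15, CG = +√(1/15)   ← matches the target
Pairs with CG² = 1/15: (-3/2,2): +√(1/15)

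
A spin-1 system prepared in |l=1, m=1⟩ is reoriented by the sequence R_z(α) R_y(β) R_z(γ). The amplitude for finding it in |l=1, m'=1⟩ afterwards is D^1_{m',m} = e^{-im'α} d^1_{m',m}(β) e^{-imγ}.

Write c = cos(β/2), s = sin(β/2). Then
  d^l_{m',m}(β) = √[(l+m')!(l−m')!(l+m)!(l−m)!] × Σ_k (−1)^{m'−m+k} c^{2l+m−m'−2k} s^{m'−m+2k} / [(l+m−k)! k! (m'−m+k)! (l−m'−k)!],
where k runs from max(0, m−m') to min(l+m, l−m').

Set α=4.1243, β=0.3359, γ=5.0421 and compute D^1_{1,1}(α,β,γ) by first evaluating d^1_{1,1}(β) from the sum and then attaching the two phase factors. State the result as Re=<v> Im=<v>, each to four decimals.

First d^1_{1,1}(β=0.3359), then the phase factors e^{-i(1)α} and e^{-i(1)γ}:
Half-angle: c=0.985930, s=0.167162. N=√(2·1·2·1)=2.000000
k∈{0} keeps every argument non-negative
  k=0: (−1)^0·2.0000/(2)·0.9859^2·0.1672^0 = +0.972057
d^1_{1,1}(0.3359) = +0.972057
D = (-0.554772+0.832002i)·(+0.972057)·(+0.323770+0.946136i) = -0.939790-0.248373i

Re=-0.9398 Im=-0.2484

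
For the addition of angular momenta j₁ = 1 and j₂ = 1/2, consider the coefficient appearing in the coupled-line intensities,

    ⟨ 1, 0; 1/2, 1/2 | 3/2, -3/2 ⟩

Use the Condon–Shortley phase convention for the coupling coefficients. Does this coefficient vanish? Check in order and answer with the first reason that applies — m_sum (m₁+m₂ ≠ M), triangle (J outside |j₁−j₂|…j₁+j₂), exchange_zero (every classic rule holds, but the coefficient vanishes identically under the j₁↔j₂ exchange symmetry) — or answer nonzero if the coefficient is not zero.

m_sum

m-sum: m₁+m₂ = 0+1/2 = 1/2, M = -3/2  ✗ ⇒ coefficient is 0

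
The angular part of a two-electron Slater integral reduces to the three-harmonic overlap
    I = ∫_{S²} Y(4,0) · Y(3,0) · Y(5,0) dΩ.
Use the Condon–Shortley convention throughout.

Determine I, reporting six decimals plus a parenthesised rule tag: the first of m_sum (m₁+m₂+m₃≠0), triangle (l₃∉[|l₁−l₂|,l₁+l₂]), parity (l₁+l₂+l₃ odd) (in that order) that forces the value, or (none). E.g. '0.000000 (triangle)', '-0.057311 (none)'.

Rules hold: Σm=0, L=12 even, 1≤5≤7.
N = 9·7·11 = 693
Δ = 2!·6!·4!/13! = 1/180180
Racah Σ t=0..2: t=0:+1/576 t=1:−1/144 t=2:+1/576 = -1/288
⇒ 3j(4 3 5; 0 0 0)² = 20/1001, sgn +1
(m-triple is (0,0,0) — same symbol as above.)
4πI² = N·(3j₀)²·(3jₘ)² = 3600/13013
I = +1·√(0.276646/4π) = 0.14837393
No selection rule forces the value: the integral is nonzero (none).

0.148374 (none)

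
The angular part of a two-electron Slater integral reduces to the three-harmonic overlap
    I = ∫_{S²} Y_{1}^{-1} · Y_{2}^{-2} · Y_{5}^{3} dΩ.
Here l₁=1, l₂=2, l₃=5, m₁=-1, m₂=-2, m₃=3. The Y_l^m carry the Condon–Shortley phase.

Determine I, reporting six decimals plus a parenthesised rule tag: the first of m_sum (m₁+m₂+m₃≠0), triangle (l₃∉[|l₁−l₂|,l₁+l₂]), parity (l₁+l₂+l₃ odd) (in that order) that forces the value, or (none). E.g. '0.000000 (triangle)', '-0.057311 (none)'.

l₃=5 ∉ [1,3] — triangle fails ⇒ I = 0

0.000000 (triangle)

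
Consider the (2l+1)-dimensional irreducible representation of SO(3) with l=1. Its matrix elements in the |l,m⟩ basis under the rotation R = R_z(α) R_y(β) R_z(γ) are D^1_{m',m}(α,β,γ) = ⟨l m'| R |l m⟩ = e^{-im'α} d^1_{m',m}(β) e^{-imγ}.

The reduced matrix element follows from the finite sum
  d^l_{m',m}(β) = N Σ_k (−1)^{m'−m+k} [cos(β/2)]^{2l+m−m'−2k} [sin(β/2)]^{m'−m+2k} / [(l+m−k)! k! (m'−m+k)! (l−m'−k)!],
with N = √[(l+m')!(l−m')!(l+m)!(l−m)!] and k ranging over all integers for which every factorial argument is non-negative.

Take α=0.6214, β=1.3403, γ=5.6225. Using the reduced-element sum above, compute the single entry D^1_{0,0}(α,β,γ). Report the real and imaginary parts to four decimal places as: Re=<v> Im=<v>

Re=0.2285 Im=0.0000

D^1_{0,0}(0.6214,1.3403,5.6225) = e^{-i·0·0.6214}·d^1_{0,0}(1.3403)·e^{-i·0·5.6225}. Compute d first:
c=cos(1.340300/2)=0.783729, s=sin(1.340300/2)=0.621104; N=√[1·1·1·1]=1.000000
k∈{0,1} keeps every argument non-negative
  k=0: (−1)^0·1.0000/(1)·0.7837^2·0.6211^0 = +0.614230
  k=1: (−1)^1·1.0000/(1)·0.7837^0·0.6211^2 = -0.385770
d^1_{0,0}(1.3403) = +0.614230 -0.385770 = +0.228461
Phases: e^{-i·(0)·0.6214}=+1.000000+0.000000i, e^{-i·(0)·5.6225}=+1.000000+0.000000i ⇒ D=+0.228461+0.000000i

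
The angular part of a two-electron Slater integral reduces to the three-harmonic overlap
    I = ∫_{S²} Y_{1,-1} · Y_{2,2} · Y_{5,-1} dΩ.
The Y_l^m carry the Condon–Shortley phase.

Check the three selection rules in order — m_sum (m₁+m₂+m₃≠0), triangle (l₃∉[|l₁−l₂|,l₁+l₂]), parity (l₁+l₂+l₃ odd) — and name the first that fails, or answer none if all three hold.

m₁+m₂+m₃ = -1 + 2 − 1 = 0  ✓
triangle: need |l₁−l₂| ≤ l₃ ≤ l₁+l₂ = [1,3]; l₃=5 is outside  ✗
parity: l₁+l₂+l₃ = 8 is even

triangle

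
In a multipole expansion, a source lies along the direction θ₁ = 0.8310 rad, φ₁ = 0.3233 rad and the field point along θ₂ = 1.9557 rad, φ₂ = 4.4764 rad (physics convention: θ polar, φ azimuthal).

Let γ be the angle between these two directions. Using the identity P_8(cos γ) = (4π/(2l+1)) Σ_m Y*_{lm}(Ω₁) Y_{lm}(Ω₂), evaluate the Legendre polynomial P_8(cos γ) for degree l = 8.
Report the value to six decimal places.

Addition theorem: P_8(cos γ) = (4π/17) Σ_m Y*_{lm}(Ω₁) Y_{lm}(Ω₂), m = −8…8:
  m=-8: (-0.038796, 0.024064) × (-0.087519, 0.266670) = (-0.003022, -0.012452)  (running Σ = (-0.003022, -0.012452))
  m=-7: (-0.106390, 0.128302) × (-0.453303, -0.036856) = (0.052955, -0.054238)  (running Σ = (0.049934, -0.066690))
  m=-6: (-0.128223, 0.331569) × (-0.041024, -0.262783) = (0.092391, 0.020093)  (running Σ = (0.142325, -0.046597))
  m=-5: (-0.021013, 0.459455) × (-0.170928, 0.070431) = (-0.028768, -0.080014)  (running Σ = (0.113556, -0.126611))
  m=-4: (0.071978, 0.252597) × (-0.201133, -0.277698) = (0.055668, -0.070794)  (running Σ = (0.169225, -0.197405))
  m=-3: (-0.102101, -0.148954) × (-0.018626, 0.021759) = (0.005143, 0.000553)  (running Σ = (0.174368, -0.196852))
  m=-2: (-0.297035, -0.224218) × (-0.298818, -0.152534) = (0.054559, 0.112308)  (running Σ = (0.228926, -0.084544))
  m=-1: (0.012284, 0.004116) × (0.008690, -0.036137) = (0.000255, -0.000408)  (running Σ = (0.229182, -0.084952))
  m=0: (0.369742, -0.000000) × (-0.327257, 0.000000) = (-0.121001, 0.000000)  (running Σ = (0.108181, -0.084952))
  m=1: (-0.012284, 0.004116) × (-0.008690, -0.036137) = (0.000255, 0.000408)  (running Σ = (0.108437, -0.084544))
  m=2: (-0.297035, 0.224218) × (-0.298818, 0.152534) = (0.054559, -0.112308)  (running Σ = (0.162995, -0.196852))
  m=3: (0.102101, -0.148954) × (0.018626, 0.021759) = (0.005143, -0.000553)  (running Σ = (0.168138, -0.197405))
  m=4: (0.071978, -0.252597) × (-0.201133, 0.277698) = (0.055668, 0.070794)  (running Σ = (0.223807, -0.126611))
  m=5: (0.021013, 0.459455) × (0.170928, 0.070431) = (-0.028768, 0.080014)  (running Σ = (0.195039, -0.046597))
  m=6: (-0.128223, -0.331569) × (-0.041024, 0.262783) = (0.092391, -0.020093)  (running Σ = (0.287429, -0.066690))
  m=7: (0.106390, 0.128302) × (0.453303, -0.036856) = (0.052955, 0.054238)  (running Σ = (0.340385, -0.012452))
  m=8: (-0.038796, -0.024064) × (-0.087519, -0.266670) = (-0.003022, 0.012452)  (running Σ = (0.337363, 0.000000))
Σ over m = (0.337363, 0.000000); ×(4π/17) → (0.249378, 0.000000). Real part: 0.249378

0.249378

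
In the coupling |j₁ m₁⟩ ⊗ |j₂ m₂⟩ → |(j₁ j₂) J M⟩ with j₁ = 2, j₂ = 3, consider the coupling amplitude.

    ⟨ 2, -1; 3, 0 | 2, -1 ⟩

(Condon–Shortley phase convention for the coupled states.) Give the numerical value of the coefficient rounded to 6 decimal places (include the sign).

√[5·3!1!3!/8! · 1!3!3!3!1!3!] = √(81/14)
  +(−1)^2/∏(2,1,1,1,0,2)! = 1/4  (running 1/4)
  +(−1)^3/∏(3,0,0,0,1,3)! = -1/36  (running 2/9)
⟨..|..⟩ = √(81/14)·(2/9) = +0.534522

+0.534522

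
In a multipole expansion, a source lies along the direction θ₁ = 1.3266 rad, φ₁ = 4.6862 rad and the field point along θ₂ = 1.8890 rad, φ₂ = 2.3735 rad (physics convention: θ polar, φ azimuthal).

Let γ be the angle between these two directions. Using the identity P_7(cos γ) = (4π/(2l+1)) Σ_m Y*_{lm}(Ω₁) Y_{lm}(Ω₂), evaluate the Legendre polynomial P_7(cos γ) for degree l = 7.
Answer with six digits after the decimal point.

Term-by-term m-sum for l=7 (normalisation 4π/15 = 0.837758):
  term(m=-7) = -0.12519 - 0.06533j   from Y*(Ω₁)=0.07383 + 0.39821j, Y(Ω₂)=-0.21495 + 0.27454j
  term(m=-6) = -0.04187 - 0.15677j   from Y*(Ω₁)=-0.37292 + 0.05909j, Y(Ω₂)=0.04454 + 0.42743j
  term(m=-5) = -0.00315 + 0.00494j   from Y*(Ω₁)=0.00989 + 0.07513j, Y(Ω₂)=0.05916 + 0.04972j
  term(m=-4) = 0.11202 - 0.01969j   from Y*(Ω₁)=-0.35041 + 0.03684j, Y(Ω₂)=-0.32201 + 0.02233j
  term(m=-3) = 0.00587 + 0.00451j   from Y*(Ω₁)=-0.00293 - 0.03723j, Y(Ω₂)=-0.13264 + 0.14718j
  term(m=-2) = 0.00694 + 0.07953j   from Y*(Ω₁)=-0.32219 + 0.01689j, Y(Ω₂)=-0.00856 - 0.24727j
  term(m=-1) = -0.01265 + 0.01381j   from Y*(Ω₁)=-0.00209 - 0.07966j, Y(Ω₂)=-0.16903 - 0.16328j
  term(m=+0) = -0.06924 + 0.00000j   from Y*(Ω₁)=-0.31151 + 0.00000j, Y(Ω₂)=0.22227 + 0.00000j
  term(m=+1) = -0.01265 - 0.01381j   from Y*(Ω₁)=0.00209 - 0.07966j, Y(Ω₂)=0.16903 - 0.16328j
  term(m=+2) = 0.00694 - 0.07953j   from Y*(Ω₁)=-0.32219 - 0.01689j, Y(Ω₂)=-0.00856 + 0.24727j
  term(m=+3) = 0.00587 - 0.00451j   from Y*(Ω₁)=0.00293 - 0.03723j, Y(Ω₂)=0.13264 + 0.14718j
  term(m=+4) = 0.11202 + 0.01969j   from Y*(Ω₁)=-0.35041 - 0.03684j, Y(Ω₂)=-0.32201 - 0.02233j
  term(m=+5) = -0.00315 - 0.00494j   from Y*(Ω₁)=-0.00989 + 0.07513j, Y(Ω₂)=-0.05916 + 0.04972j
  term(m=+6) = -0.04187 + 0.15677j   from Y*(Ω₁)=-0.37292 - 0.05909j, Y(Ω₂)=0.04454 - 0.42743j
  term(m=+7) = -0.12519 + 0.06533j   from Y*(Ω₁)=-0.07383 + 0.39821j, Y(Ω₂)=0.21495 + 0.27454j
Accumulated sum -0.18533 - 0.00000j; after 4π/(2l+1) scaling, -0.15526 - 0.00000j ⇒ P_7 = -0.155263

-0.155263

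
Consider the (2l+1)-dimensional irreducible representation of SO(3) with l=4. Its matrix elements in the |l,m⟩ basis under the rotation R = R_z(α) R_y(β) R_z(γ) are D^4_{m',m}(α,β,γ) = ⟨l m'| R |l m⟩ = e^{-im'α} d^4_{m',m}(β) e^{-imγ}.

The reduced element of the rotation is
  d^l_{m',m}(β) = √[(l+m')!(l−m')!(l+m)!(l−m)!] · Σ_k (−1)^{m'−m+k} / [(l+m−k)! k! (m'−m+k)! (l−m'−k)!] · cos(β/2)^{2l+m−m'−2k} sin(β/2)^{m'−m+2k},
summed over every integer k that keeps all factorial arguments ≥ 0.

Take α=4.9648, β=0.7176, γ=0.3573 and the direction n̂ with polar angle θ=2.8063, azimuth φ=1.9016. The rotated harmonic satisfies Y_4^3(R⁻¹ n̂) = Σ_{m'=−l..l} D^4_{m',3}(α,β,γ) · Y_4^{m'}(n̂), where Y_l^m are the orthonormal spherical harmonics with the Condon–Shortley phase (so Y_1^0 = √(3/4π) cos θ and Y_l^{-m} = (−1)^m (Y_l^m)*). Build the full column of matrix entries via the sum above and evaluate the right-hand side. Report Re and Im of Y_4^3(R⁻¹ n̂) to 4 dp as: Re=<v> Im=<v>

Need the full column D^4_{m',3} for m'=−4..4 at α=4.9648, β=0.7176, γ=0.3573.
cos(β/2)=0.936319, sin(β/2)=0.351151
d^4_{-4,3}: single k=7 term ⇒ +0.001744;  D = +0.001740-0.000108i
d^4_{-3,3}: k∈[6..7] ⇒ +0.011506 -0.000231 = +0.011274;  D = +0.003489+0.010721i
d^4_{-2,3}: k∈[5..6] ⇒ +0.049196 -0.002306 = +0.046889;  D = -0.039550+0.025187i
d^4_{-1,3}: k∈[4..5] ⇒ +0.154593 -0.013046 = +0.141547;  D = -0.103442-0.096619i
d^4_{0,3}: k∈[3..4] ⇒ +0.368692 -0.051857 = +0.316836;  D = +0.151592-0.278217i
d^4_{1,3}: k∈[2..3] ⇒ +0.659478 -0.154593 = +0.504886;  D = +0.489626+0.123191i
d^4_{2,3}: k∈[1..2] ⇒ +0.828942 -0.349772 = +0.479170;  D = +0.002839+0.479161i
d^4_{3,3}: k∈[0..1] ⇒ +0.590732 -0.581605 = +0.009126;  D = -0.008824+0.002332i
d^4_{4,3}: single k=0 term ⇒ -0.626621;  D = +0.306311+0.546652i
Y_4^{m'}(θ=2.8063,φ=1.9016) and Σ D·Y over m':
  (+0.0017-0.0001i)·(+0.0013-0.0050i)  (+0.0035+0.0107i)·(-0.0353-0.0230i)  (-0.0395+0.0252i)·(-0.1498+0.1167i)  (-0.1034-0.0966i)·(+0.1548+0.4507i)  (+0.1516-0.2782i)·(+0.4315+0.0000i)  (+0.4896+0.1232i)·(-0.1548+0.4507i)  (+0.0028+0.4792i)·(-0.1498-0.1167i)  (-0.0088+0.0023i)·(+0.0353-0.0230i)  (+0.3063+0.5467i)·(+0.0013+0.0050i)
Y_4^3(R⁻¹ n̂) = +0.017601-0.058463i

Re=0.0176 Im=-0.0585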